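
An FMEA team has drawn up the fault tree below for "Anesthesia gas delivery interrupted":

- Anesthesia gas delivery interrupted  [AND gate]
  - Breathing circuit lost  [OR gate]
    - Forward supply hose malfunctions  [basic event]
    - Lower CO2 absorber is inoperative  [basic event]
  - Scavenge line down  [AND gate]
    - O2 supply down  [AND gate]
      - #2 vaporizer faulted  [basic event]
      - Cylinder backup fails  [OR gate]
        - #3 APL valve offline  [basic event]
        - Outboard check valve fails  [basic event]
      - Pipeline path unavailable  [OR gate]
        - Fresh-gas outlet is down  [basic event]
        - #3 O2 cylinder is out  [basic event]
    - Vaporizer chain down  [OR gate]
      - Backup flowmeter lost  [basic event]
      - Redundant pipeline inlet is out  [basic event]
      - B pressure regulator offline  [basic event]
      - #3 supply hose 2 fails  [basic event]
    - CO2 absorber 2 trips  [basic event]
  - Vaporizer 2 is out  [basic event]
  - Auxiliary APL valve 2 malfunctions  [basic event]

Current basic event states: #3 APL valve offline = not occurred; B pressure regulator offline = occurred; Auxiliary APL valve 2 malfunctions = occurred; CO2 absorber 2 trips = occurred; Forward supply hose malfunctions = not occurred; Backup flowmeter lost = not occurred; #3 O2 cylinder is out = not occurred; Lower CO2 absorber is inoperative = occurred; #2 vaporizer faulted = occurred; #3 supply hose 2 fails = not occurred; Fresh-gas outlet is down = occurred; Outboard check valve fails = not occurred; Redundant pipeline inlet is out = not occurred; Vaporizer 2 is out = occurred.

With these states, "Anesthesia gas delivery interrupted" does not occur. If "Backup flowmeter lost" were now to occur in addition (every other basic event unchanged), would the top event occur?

Counterfactual: set "Backup flowmeter lost" to occurred.
Breathing circuit lost [OR]: Forward supply hose malfunctions=not, Lower CO2 absorber is inoperative=occurs → at least one input occurs → occurs.
Cylinder backup fails [OR]: #3 APL valve offline=not, Outboard check valve fails=not → no input occurs → does not occur.
Pipeline path unavailable [OR]: Fresh-gas outlet is down=occurs, #3 O2 cylinder is out=not → at least one input occurs → occurs.
O2 supply down [AND]: #2 vaporizer faulted=occurs, Cylinder backup fails=not, Pipeline path unavailable=occurs → not all inputs occur → does not occur.
Vaporizer chain down [OR]: Backup flowmeter lost=occurs, Redundant pipeline inlet is out=not, B pressure regulator offline=occurs, #3 supply hose 2 fails=not → at least one input occurs → occurs.
Scavenge line down [AND]: O2 supply down=not, Vaporizer chain down=occurs, CO2 absorber 2 trips=occurs → not all inputs occur → does not occur.
Anesthesia gas delivery interrupted [AND]: Breathing circuit lost=occurs, Scavenge line down=not, Vaporizer 2 is out=occurs, Auxiliary APL valve 2 malfunctions=occurs → not all inputs occur → does not occur.

No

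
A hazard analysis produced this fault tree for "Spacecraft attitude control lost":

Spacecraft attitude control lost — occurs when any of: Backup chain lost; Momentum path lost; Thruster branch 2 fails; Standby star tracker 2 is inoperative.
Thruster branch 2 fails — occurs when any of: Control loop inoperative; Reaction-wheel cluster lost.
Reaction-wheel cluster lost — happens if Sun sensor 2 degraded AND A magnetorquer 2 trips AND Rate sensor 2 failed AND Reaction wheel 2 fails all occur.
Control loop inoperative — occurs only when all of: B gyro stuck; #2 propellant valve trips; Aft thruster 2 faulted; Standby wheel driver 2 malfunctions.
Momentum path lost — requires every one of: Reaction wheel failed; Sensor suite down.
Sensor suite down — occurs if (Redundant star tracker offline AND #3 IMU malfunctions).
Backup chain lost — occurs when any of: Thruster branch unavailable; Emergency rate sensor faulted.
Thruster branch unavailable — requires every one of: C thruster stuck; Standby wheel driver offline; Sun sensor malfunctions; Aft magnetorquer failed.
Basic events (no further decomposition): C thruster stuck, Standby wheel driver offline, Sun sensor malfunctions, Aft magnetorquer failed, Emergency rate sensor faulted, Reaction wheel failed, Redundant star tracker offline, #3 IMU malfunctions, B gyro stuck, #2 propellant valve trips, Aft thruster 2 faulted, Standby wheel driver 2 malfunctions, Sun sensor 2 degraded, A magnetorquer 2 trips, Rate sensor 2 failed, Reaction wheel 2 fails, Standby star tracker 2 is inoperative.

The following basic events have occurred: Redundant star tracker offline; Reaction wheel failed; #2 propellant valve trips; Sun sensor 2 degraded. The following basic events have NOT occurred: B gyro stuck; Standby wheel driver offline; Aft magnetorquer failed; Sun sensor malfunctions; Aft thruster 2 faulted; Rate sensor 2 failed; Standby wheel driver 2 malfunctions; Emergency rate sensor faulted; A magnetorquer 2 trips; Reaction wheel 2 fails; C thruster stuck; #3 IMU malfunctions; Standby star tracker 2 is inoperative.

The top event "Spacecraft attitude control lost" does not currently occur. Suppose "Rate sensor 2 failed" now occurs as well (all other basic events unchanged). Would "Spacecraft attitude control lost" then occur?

No

Counterfactual: set "Rate sensor 2 failed" to occurred.
Thruster branch unavailable [AND]: C thruster stuck=not, Standby wheel driver offline=not, Sun sensor malfunctions=not, Aft magnetorquer failed=not → not all inputs occur → does not occur.
Backup chain lost [OR]: Thruster branch unavailable=not, Emergency rate sensor faulted=not → no input occurs → does not occur.
Sensor suite down [AND]: Redundant star tracker offline=occurs, #3 IMU malfunctions=not → not all inputs occur → does not occur.
Momentum path lost [AND]: Reaction wheel failed=occurs, Sensor suite down=not → not all inputs occur → does not occur.
Control loop inoperative [AND]: B gyro stuck=not, #2 propellant valve trips=occurs, Aft thruster 2 faulted=not, Standby wheel driver 2 malfunctions=not → not all inputs occur → does not occur.
Reaction-wheel cluster lost [AND]: Sun sensor 2 degraded=occurs, A magnetorquer 2 trips=not, Rate sensor 2 failed=occurs, Reaction wheel 2 fails=not → not all inputs occur → does not occur.
Thruster branch 2 fails [OR]: Control loop inoperative=not, Reaction-wheel cluster lost=not → no input occurs → does not occur.
Spacecraft attitude control lost [OR]: Backup chain lost=not, Momentum path lost=not, Thruster branch 2 fails=not, Standby star tracker 2 is inoperative=not → no input occurs → does not occur.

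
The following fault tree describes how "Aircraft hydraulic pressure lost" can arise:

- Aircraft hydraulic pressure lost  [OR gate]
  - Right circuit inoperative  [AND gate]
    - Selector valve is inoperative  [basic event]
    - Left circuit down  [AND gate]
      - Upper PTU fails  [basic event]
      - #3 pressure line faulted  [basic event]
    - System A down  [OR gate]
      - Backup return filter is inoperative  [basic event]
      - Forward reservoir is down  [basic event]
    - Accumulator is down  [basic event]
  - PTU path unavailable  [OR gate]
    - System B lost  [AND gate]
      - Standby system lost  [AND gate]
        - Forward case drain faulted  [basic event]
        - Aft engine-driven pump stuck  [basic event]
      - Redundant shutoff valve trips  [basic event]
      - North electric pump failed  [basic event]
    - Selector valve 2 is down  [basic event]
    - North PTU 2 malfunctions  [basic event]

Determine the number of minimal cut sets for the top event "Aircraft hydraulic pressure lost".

5

Left circuit down [AND]: one cut set from each child combined → 1 × 1 = 1 cut set(s).
System A down [OR]: union of children's cut sets → 2 cut set(s).
Right circuit inoperative [AND]: one cut set from each child combined → 1 × 1 × 2 × 1 = 2 cut set(s).
Standby system lost [AND]: one cut set from each child combined → 1 × 1 = 1 cut set(s).
System B lost [AND]: one cut set from each child combined → 1 × 1 × 1 = 1 cut set(s).
PTU path unavailable [OR]: union of children's cut sets → 3 cut set(s).
Aircraft hydraulic pressure lost [OR]: union of children's cut sets → 5 cut set(s).
Minimal cut sets: {#3 pressure line faulted, Accumulator is down, Backup return filter is inoperative, Selector valve is inoperative, Upper PTU fails}; {#3 pressure line faulted, Accumulator is down, Forward reservoir is down, Selector valve is inoperative, Upper PTU fails}; {Aft engine-driven pump stuck, Forward case drain faulted, North electric pump failed, Redundant shutoff valve trips}; {Selector valve 2 is down}; {North PTU 2 malfunctions}.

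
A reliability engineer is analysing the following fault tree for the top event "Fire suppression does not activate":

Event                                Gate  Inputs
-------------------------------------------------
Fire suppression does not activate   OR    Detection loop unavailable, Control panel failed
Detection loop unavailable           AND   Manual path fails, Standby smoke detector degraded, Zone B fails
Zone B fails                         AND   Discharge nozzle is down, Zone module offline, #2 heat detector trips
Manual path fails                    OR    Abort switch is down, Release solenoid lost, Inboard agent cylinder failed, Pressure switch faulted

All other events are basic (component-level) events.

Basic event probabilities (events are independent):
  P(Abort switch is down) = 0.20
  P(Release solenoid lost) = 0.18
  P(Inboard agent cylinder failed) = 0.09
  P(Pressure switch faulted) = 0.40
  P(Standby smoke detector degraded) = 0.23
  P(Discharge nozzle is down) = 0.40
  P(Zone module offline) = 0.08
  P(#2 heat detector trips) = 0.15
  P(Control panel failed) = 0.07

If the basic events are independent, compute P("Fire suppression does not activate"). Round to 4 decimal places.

P(Manual path fails) [OR] = 1 − (1−0.20) × (1−0.18) × (1−0.09) × (1−0.40) = 0.641824
P(Zone B fails) [AND] = 0.40 × 0.08 × 0.15 = 0.004800
P(Detection loop unavailable) [AND] = 0.641824 × 0.23 × 0.004800 = 0.000709
P(Fire suppression does not activate) [OR] = 1 − (1−0.000709) × (1−0.07) = 0.070659
Rounded to 4 decimal places: P(Fire suppression does not activate) ≈ 0.0707.

0.0707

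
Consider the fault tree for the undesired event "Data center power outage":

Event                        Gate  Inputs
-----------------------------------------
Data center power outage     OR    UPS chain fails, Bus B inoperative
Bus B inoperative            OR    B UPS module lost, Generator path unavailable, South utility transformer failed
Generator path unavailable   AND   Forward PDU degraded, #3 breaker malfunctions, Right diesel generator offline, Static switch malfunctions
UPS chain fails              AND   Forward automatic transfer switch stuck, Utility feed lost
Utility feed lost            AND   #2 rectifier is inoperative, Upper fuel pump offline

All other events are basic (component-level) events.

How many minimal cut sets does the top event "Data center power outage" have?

Utility feed lost [AND]: one cut set from each child combined → 1 × 1 = 1 cut set(s).
UPS chain fails [AND]: one cut set from each child combined → 1 × 1 = 1 cut set(s).
Generator path unavailable [AND]: one cut set from each child combined → 1 × 1 × 1 × 1 = 1 cut set(s).
Bus B inoperative [OR]: union of children's cut sets → 3 cut set(s).
Data center power outage [OR]: union of children's cut sets → 4 cut set(s).
Minimal cut sets: {#2 rectifier is inoperative, Forward automatic transfer switch stuck, Upper fuel pump offline}; {B UPS module lost}; {#3 breaker malfunctions, Forward PDU degraded, Right diesel generator offline, Static switch malfunctions}; {South utility transformer failed}.

4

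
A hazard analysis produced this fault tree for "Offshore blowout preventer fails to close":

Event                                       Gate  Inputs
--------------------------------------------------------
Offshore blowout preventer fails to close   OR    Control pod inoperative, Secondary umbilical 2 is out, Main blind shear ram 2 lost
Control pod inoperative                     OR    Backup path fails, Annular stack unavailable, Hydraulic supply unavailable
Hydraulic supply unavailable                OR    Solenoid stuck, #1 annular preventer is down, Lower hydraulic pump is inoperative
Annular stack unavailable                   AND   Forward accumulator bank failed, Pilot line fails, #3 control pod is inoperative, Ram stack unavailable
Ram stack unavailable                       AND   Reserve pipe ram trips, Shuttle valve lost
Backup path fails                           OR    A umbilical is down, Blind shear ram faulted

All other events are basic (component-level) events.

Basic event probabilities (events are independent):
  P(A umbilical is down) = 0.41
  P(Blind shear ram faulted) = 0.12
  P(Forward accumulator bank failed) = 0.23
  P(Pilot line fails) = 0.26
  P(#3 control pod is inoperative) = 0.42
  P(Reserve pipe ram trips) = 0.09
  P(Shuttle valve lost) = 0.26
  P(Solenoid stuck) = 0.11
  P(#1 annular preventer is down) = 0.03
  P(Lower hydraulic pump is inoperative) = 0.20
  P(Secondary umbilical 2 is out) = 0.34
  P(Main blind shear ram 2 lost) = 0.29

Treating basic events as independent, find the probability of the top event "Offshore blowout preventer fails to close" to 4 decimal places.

P(Backup path fails) [OR] = 1 − (1−0.41) × (1−0.12) = 0.480800
P(Ram stack unavailable) [AND] = 0.09 × 0.26 = 0.023400
P(Annular stack unavailable) [AND] = 0.23 × 0.26 × 0.42 × 0.023400 = 0.000588
P(Hydraulic supply unavailable) [OR] = 1 − (1−0.11) × (1−0.03) × (1−0.20) = 0.309360
P(Control pod inoperative) [OR] = 1 − (1−0.480800) × (1−0.000588) × (1−0.309360) = 0.641631
P(Offshore blowout preventer fails to close) [OR] = 1 − (1−0.641631) × (1−0.34) × (1−0.29) = 0.832068
Rounded to 4 decimal places: P(Offshore blowout preventer fails to close) ≈ 0.8321.

0.8321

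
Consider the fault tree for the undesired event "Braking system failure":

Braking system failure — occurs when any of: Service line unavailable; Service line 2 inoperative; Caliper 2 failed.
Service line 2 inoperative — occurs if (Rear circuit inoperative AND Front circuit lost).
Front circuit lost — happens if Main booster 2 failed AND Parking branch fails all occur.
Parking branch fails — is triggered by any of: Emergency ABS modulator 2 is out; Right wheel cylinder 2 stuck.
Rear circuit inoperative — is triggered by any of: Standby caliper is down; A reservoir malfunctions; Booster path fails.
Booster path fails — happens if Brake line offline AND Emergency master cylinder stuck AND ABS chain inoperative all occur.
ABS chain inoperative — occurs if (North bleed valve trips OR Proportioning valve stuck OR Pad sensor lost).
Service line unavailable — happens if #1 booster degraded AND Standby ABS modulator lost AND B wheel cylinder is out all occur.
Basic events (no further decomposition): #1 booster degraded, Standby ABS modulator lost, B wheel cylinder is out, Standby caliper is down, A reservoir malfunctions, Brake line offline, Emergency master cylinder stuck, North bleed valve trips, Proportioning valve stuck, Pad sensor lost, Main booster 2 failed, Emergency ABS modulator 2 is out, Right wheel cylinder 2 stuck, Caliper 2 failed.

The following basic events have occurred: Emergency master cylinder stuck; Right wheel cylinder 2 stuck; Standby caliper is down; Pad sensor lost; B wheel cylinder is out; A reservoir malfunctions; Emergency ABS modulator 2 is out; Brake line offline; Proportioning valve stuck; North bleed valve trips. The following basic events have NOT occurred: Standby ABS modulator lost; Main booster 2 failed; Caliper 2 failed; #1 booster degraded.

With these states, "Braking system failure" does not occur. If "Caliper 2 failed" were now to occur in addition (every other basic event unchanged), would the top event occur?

Yes

Counterfactual: set "Caliper 2 failed" to occurred.
Service line unavailable [AND]: #1 booster degraded=not, Standby ABS modulator lost=not, B wheel cylinder is out=occurs → not all inputs occur → does not occur.
ABS chain inoperative [OR]: North bleed valve trips=occurs, Proportioning valve stuck=occurs, Pad sensor lost=occurs → at least one input occurs → occurs.
Booster path fails [AND]: Brake line offline=occurs, Emergency master cylinder stuck=occurs, ABS chain inoperative=occurs → all inputs occur → occurs.
Rear circuit inoperative [OR]: Standby caliper is down=occurs, A reservoir malfunctions=occurs, Booster path fails=occurs → at least one input occurs → occurs.
Parking branch fails [OR]: Emergency ABS modulator 2 is out=occurs, Right wheel cylinder 2 stuck=occurs → at least one input occurs → occurs.
Front circuit lost [AND]: Main booster 2 failed=not, Parking branch fails=occurs → not all inputs occur → does not occur.
Service line 2 inoperative [AND]: Rear circuit inoperative=occurs, Front circuit lost=not → not all inputs occur → does not occur.
Braking system failure [OR]: Service line unavailable=not, Service line 2 inoperative=not, Caliper 2 failed=occurs → at least one input occurs → occurs.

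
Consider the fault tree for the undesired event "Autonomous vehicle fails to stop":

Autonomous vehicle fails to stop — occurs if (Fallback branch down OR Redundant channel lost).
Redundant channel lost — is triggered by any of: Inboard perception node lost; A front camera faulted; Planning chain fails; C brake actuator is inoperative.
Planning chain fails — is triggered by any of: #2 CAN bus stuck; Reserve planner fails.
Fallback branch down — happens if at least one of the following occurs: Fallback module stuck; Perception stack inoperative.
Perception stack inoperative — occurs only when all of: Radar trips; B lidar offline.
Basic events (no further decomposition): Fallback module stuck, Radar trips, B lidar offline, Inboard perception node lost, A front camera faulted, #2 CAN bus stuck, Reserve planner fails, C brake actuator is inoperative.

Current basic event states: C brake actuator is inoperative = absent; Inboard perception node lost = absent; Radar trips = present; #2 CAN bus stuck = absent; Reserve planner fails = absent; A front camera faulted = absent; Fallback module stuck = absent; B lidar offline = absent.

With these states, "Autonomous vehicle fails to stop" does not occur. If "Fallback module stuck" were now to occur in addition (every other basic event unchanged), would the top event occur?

Yes

Counterfactual: set "Fallback module stuck" to occurred.
Perception stack inoperative [AND]: Radar trips=occurs, B lidar offline=not → not all inputs occur → does not occur.
Fallback branch down [OR]: Fallback module stuck=occurs, Perception stack inoperative=not → at least one input occurs → occurs.
Planning chain fails [OR]: #2 CAN bus stuck=not, Reserve planner fails=not → no input occurs → does not occur.
Redundant channel lost [OR]: Inboard perception node lost=not, A front camera faulted=not, Planning chain fails=not, C brake actuator is inoperative=not → no input occurs → does not occur.
Autonomous vehicle fails to stop [OR]: Fallback branch down=occurs, Redundant channel lost=not → at least one input occurs → occurs.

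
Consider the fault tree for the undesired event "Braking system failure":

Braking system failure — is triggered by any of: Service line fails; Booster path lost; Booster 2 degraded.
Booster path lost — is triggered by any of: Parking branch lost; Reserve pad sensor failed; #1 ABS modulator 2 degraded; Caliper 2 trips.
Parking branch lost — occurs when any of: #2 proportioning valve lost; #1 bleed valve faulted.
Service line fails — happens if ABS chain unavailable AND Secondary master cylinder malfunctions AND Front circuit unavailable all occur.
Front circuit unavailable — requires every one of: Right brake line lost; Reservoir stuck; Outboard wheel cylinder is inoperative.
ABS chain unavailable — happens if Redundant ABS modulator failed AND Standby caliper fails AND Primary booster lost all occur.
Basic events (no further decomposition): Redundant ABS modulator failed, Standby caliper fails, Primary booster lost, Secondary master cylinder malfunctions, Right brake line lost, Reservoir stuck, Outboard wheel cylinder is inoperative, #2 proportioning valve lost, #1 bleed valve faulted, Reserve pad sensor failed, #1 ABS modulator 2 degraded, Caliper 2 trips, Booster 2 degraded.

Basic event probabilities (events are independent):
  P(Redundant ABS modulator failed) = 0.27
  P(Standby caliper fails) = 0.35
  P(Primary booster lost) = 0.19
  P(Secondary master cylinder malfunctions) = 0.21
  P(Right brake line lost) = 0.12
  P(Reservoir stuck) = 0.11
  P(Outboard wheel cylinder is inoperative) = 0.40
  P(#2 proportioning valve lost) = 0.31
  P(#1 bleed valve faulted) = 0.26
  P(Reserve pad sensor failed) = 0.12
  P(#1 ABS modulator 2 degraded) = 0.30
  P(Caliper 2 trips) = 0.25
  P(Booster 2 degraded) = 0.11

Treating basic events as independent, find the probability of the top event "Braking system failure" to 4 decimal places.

0.7901

P(ABS chain unavailable) [AND] = 0.27 × 0.35 × 0.19 = 0.017955
P(Front circuit unavailable) [AND] = 0.12 × 0.11 × 0.40 = 0.005280
P(Service line fails) [AND] = 0.017955 × 0.21 × 0.005280 = 0.000020
P(Parking branch lost) [OR] = 1 − (1−0.31) × (1−0.26) = 0.489400
P(Booster path lost) [OR] = 1 − (1−0.489400) × (1−0.12) × (1−0.30) × (1−0.25) = 0.764103
P(Braking system failure) [OR] = 1 − (1−0.000020) × (1−0.764103) × (1−0.11) = 0.790056
Rounded to 4 decimal places: P(Braking system failure) ≈ 0.7901.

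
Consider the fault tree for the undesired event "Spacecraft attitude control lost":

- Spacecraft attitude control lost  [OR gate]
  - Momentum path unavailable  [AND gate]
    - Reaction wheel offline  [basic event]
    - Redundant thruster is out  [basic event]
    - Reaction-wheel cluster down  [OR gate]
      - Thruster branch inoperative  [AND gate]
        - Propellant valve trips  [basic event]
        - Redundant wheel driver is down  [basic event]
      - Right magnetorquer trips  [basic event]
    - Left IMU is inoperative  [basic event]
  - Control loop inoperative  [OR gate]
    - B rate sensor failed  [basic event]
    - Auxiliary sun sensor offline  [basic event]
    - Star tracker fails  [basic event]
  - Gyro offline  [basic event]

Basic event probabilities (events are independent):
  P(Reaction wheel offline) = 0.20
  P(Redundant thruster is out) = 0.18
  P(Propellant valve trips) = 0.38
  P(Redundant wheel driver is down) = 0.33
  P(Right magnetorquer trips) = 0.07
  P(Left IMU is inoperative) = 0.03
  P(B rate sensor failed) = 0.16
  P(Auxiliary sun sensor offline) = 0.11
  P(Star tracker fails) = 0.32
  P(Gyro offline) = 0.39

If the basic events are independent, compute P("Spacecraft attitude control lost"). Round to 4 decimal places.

P(Thruster branch inoperative) [AND] = 0.38 × 0.33 = 0.125400
P(Reaction-wheel cluster down) [OR] = 1 − (1−0.125400) × (1−0.07) = 0.186622
P(Momentum path unavailable) [AND] = 0.20 × 0.18 × 0.186622 × 0.03 = 0.000202
P(Control loop inoperative) [OR] = 1 − (1−0.16) × (1−0.11) × (1−0.32) = 0.491632
P(Spacecraft attitude control lost) [OR] = 1 − (1−0.000202) × (1−0.491632) × (1−0.39) = 0.689958
Rounded to 4 decimal places: P(Spacecraft attitude control lost) ≈ 0.6900.

0.6900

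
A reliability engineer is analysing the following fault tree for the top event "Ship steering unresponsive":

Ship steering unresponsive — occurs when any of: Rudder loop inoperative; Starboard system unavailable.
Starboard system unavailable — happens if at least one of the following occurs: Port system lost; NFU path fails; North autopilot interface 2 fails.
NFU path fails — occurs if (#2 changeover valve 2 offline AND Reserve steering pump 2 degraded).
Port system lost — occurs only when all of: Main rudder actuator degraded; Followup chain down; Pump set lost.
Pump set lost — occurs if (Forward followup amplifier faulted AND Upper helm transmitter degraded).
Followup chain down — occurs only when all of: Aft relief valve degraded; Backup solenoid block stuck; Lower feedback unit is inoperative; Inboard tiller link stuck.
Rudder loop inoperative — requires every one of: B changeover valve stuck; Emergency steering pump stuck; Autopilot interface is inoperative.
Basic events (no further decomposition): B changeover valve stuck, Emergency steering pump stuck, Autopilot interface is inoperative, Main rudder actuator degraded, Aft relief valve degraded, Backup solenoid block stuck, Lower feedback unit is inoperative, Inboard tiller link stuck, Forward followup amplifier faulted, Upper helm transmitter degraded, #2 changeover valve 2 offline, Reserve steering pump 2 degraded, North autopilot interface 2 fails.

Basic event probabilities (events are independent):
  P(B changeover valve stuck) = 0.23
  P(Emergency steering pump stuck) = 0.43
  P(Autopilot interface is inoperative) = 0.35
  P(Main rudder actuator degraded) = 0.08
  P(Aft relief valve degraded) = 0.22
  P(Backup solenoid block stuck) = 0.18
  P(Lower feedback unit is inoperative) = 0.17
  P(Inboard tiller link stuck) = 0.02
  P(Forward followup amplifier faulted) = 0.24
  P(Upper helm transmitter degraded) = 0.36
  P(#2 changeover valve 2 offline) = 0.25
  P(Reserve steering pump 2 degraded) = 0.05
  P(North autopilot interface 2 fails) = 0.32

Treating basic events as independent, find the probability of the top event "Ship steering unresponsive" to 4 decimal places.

P(Rudder loop inoperative) [AND] = 0.23 × 0.43 × 0.35 = 0.034615
P(Followup chain down) [AND] = 0.22 × 0.18 × 0.17 × 0.02 = 0.000135
P(Pump set lost) [AND] = 0.24 × 0.36 = 0.086400
P(Port system lost) [AND] = 0.08 × 0.000135 × 0.086400 = 0.000001
P(NFU path fails) [AND] = 0.25 × 0.05 = 0.012500
P(Starboard system unavailable) [OR] = 1 − (1−0.000001) × (1−0.012500) × (1−0.32) = 0.328501
P(Ship steering unresponsive) [OR] = 1 − (1−0.034615) × (1−0.328501) = 0.351745
Rounded to 4 decimal places: P(Ship steering unresponsive) ≈ 0.3517.

0.3517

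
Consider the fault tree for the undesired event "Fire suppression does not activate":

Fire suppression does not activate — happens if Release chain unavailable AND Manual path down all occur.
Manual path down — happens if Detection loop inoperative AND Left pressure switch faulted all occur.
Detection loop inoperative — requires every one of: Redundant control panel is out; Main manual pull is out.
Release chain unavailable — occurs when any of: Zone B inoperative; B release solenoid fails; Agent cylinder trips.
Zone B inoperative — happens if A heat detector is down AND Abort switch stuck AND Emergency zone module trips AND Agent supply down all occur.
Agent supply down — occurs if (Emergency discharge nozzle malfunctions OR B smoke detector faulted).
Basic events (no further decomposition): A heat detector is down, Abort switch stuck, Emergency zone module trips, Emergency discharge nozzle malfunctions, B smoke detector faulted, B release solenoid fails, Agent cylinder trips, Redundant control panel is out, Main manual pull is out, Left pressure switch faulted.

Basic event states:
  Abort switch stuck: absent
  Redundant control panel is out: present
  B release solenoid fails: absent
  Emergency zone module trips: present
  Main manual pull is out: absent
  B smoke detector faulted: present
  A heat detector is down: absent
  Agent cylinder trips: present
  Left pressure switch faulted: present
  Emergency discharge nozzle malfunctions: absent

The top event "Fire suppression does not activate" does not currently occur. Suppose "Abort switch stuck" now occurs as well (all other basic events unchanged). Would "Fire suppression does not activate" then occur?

Counterfactual: set "Abort switch stuck" to occurred.
Agent supply down [OR]: Emergency discharge nozzle malfunctions=not, B smoke detector faulted=occurs → at least one input occurs → occurs.
Zone B inoperative [AND]: A heat detector is down=not, Abort switch stuck=occurs, Emergency zone module trips=occurs, Agent supply down=occurs → not all inputs occur → does not occur.
Release chain unavailable [OR]: Zone B inoperative=not, B release solenoid fails=not, Agent cylinder trips=occurs → at least one input occurs → occurs.
Detection loop inoperative [AND]: Redundant control panel is out=occurs, Main manual pull is out=not → not all inputs occur → does not occur.
Manual path down [AND]: Detection loop inoperative=not, Left pressure switch faulted=occurs → not all inputs occur → does not occur.
Fire suppression does not activate [AND]: Release chain unavailable=occurs, Manual path down=not → not all inputs occur → does not occur.

No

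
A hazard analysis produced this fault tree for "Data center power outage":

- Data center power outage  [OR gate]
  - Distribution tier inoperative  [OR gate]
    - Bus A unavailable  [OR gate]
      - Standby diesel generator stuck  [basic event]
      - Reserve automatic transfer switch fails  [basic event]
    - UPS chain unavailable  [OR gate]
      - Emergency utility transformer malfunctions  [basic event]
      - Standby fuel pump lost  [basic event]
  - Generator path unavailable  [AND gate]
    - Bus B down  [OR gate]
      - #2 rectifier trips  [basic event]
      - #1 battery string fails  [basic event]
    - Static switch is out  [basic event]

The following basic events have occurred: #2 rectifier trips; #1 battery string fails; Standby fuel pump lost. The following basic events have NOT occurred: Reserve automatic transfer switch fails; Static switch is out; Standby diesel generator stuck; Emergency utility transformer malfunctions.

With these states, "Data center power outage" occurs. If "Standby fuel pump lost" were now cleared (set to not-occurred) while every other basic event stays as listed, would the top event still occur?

Counterfactual: set "Standby fuel pump lost" to not occurred.
Bus A unavailable [OR]: Standby diesel generator stuck=not, Reserve automatic transfer switch fails=not → no input occurs → does not occur.
UPS chain unavailable [OR]: Emergency utility transformer malfunctions=not, Standby fuel pump lost=not → no input occurs → does not occur.
Distribution tier inoperative [OR]: Bus A unavailable=not, UPS chain unavailable=not → no input occurs → does not occur.
Bus B down [OR]: #2 rectifier trips=occurs, #1 battery string fails=occurs → at least one input occurs → occurs.
Generator path unavailable [AND]: Bus B down=occurs, Static switch is out=not → not all inputs occur → does not occur.
Data center power outage [OR]: Distribution tier inoperative=not, Generator path unavailable=not → no input occurs → does not occur.

No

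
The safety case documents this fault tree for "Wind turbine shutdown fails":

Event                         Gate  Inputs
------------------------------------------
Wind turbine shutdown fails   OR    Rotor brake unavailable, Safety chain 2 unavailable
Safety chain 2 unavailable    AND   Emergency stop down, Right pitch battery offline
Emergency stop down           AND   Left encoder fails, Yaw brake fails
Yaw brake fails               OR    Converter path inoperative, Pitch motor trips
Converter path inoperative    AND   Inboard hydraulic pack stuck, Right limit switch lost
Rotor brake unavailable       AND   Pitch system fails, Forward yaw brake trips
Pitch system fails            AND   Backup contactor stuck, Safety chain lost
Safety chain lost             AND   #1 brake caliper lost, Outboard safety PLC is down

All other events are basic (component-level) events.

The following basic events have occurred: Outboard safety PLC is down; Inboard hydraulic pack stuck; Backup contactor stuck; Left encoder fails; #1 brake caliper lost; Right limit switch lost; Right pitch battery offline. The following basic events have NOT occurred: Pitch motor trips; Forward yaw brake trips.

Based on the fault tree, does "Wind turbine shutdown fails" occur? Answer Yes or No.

Yes

Safety chain lost [AND]: #1 brake caliper lost=occurs, Outboard safety PLC is down=occurs → all inputs occur → occurs.
Pitch system fails [AND]: Backup contactor stuck=occurs, Safety chain lost=occurs → all inputs occur → occurs.
Rotor brake unavailable [AND]: Pitch system fails=occurs, Forward yaw brake trips=not → not all inputs occur → does not occur.
Converter path inoperative [AND]: Inboard hydraulic pack stuck=occurs, Right limit switch lost=occurs → all inputs occur → occurs.
Yaw brake fails [OR]: Converter path inoperative=occurs, Pitch motor trips=not → at least one input occurs → occurs.
Emergency stop down [AND]: Left encoder fails=occurs, Yaw brake fails=occurs → all inputs occur → occurs.
Safety chain 2 unavailable [AND]: Emergency stop down=occurs, Right pitch battery offline=occurs → all inputs occur → occurs.
Wind turbine shutdown fails [OR]: Rotor brake unavailable=not, Safety chain 2 unavailable=occurs → at least one input occurs → occurs.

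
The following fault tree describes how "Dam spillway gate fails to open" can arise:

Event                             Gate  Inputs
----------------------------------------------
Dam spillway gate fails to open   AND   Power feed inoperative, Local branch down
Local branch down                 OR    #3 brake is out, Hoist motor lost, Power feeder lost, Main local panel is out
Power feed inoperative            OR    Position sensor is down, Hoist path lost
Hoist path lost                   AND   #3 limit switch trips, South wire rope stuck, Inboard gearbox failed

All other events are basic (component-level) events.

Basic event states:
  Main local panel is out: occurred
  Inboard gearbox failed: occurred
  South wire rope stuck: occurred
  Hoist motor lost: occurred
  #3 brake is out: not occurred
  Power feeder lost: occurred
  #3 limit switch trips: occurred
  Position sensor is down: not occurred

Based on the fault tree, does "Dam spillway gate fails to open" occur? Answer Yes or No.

Yes

Hoist path lost [AND]: #3 limit switch trips=occurs, South wire rope stuck=occurs, Inboard gearbox failed=occurs → all inputs occur → occurs.
Power feed inoperative [OR]: Position sensor is down=not, Hoist path lost=occurs → at least one input occurs → occurs.
Local branch down [OR]: #3 brake is out=not, Hoist motor lost=occurs, Power feeder lost=occurs, Main local panel is out=occurs → at least one input occurs → occurs.
Dam spillway gate fails to open [AND]: Power feed inoperative=occurs, Local branch down=occurs → all inputs occur → occurs.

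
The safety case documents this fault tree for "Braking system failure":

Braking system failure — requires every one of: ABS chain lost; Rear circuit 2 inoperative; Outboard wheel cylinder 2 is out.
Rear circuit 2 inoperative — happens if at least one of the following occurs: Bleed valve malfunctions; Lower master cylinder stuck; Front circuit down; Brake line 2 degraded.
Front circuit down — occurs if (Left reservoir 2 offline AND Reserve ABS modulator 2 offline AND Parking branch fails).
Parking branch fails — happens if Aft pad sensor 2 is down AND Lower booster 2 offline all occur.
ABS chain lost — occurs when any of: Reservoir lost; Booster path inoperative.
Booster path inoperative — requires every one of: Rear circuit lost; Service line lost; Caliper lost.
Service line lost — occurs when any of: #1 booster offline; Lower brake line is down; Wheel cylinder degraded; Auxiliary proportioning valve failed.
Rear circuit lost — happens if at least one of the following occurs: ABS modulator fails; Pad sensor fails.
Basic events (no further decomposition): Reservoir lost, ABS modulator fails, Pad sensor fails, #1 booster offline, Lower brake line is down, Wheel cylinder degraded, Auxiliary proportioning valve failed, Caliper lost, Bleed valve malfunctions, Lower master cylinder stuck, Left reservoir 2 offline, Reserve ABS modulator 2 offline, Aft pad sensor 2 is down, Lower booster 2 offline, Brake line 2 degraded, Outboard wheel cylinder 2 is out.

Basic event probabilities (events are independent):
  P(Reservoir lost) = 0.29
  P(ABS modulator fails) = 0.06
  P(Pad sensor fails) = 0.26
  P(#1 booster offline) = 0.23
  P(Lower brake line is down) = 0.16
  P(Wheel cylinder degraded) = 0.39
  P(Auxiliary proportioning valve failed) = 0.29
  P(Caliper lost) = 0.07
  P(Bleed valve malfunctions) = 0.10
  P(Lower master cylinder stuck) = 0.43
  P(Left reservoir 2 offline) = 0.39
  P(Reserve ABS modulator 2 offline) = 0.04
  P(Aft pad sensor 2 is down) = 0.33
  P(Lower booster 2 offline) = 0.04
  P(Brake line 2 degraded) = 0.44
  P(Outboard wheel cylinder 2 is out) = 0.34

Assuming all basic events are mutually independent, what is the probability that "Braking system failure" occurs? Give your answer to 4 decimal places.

P(Rear circuit lost) [OR] = 1 − (1−0.06) × (1−0.26) = 0.304400
P(Service line lost) [OR] = 1 − (1−0.23) × (1−0.16) × (1−0.39) × (1−0.29) = 0.719871
P(Booster path inoperative) [AND] = 0.304400 × 0.719871 × 0.07 = 0.015339
P(ABS chain lost) [OR] = 1 − (1−0.29) × (1−0.015339) = 0.300891
P(Parking branch fails) [AND] = 0.33 × 0.04 = 0.013200
P(Front circuit down) [AND] = 0.39 × 0.04 × 0.013200 = 0.000206
P(Rear circuit 2 inoperative) [OR] = 1 − (1−0.10) × (1−0.43) × (1−0.000206) × (1−0.44) = 0.712779
P(Braking system failure) [AND] = 0.300891 × 0.712779 × 0.34 = 0.072919
Rounded to 4 decimal places: P(Braking system failure) ≈ 0.0729.

0.0729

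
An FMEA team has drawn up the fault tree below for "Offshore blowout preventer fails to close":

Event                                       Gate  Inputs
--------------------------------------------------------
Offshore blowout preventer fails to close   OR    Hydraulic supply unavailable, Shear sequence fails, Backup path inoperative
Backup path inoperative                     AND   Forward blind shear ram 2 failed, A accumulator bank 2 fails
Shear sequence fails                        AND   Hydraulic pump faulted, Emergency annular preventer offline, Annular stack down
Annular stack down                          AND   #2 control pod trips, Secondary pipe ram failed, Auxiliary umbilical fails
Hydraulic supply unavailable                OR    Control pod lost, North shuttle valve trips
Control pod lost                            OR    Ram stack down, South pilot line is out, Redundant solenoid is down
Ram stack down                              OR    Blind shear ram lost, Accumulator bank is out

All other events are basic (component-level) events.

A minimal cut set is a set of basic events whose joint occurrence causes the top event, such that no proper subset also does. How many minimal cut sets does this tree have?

Ram stack down [OR]: union of children's cut sets → 2 cut set(s).
Control pod lost [OR]: union of children's cut sets → 4 cut set(s).
Hydraulic supply unavailable [OR]: union of children's cut sets → 5 cut set(s).
Annular stack down [AND]: one cut set from each child combined → 1 × 1 × 1 = 1 cut set(s).
Shear sequence fails [AND]: one cut set from each child combined → 1 × 1 × 1 = 1 cut set(s).
Backup path inoperative [AND]: one cut set from each child combined → 1 × 1 = 1 cut set(s).
Offshore blowout preventer fails to close [OR]: union of children's cut sets → 7 cut set(s).
Minimal cut sets: {Blind shear ram lost}; {Accumulator bank is out}; {South pilot line is out}; {Redundant solenoid is down}; {North shuttle valve trips}; {#2 control pod trips, Auxiliary umbilical fails, Emergency annular preventer offline, Hydraulic pump faulted, Secondary pipe ram failed}; {A accumulator bank 2 fails, Forward blind shear ram 2 failed}.

7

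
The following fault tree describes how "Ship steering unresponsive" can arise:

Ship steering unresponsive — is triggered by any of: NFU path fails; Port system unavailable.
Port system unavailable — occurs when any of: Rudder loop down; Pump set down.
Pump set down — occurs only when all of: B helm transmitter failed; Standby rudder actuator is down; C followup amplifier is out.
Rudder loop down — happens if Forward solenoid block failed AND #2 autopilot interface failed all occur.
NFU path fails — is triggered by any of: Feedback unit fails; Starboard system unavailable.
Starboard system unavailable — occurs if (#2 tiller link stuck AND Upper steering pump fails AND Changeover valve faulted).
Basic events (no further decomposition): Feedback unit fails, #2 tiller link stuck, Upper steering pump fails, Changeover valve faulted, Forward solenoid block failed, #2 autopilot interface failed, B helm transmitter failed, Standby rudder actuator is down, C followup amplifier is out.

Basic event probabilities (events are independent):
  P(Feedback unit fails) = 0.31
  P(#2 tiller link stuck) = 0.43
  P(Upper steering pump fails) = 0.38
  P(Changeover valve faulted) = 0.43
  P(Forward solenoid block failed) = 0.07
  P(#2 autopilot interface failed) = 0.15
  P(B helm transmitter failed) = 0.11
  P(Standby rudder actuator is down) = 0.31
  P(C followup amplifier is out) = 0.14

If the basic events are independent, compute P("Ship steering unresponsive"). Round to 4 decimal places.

P(Starboard system unavailable) [AND] = 0.43 × 0.38 × 0.43 = 0.070262
P(NFU path fails) [OR] = 1 − (1−0.31) × (1−0.070262) = 0.358481
P(Rudder loop down) [AND] = 0.07 × 0.15 = 0.010500
P(Pump set down) [AND] = 0.11 × 0.31 × 0.14 = 0.004774
P(Port system unavailable) [OR] = 1 − (1−0.010500) × (1−0.004774) = 0.015224
P(Ship steering unresponsive) [OR] = 1 − (1−0.358481) × (1−0.015224) = 0.368247
Rounded to 4 decimal places: P(Ship steering unresponsive) ≈ 0.3682.

0.3682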